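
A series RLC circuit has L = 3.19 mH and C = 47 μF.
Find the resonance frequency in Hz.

Step 1 — Resonance condition Im(Z)=0 gives ω₀ = 1/√(LC).
Step 2 — ω₀ = 1/√(0.00319·4.7e-05) = 2583 rad/s.
Step 3 — f₀ = ω₀/(2π) = 411 Hz.

f₀ = 411 Hz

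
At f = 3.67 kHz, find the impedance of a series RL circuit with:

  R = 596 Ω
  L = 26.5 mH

Step 1 — Angular frequency: ω = 2π·f = 2π·3670 = 2.306e+04 rad/s.
Step 2 — Component impedances:
  R: Z = R = 596 Ω
  L: Z = jωL = j·2.306e+04·0.0265 = 0 + j611.1 Ω
Step 3 — Series combination: Z_total = R + L = 596 + j611.1 Ω = 853.6∠45.7° Ω.

Z = 596 + j611.1 Ω = 853.6∠45.7° Ω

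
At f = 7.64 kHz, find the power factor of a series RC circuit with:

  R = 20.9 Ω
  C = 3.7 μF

Step 1 — Angular frequency: ω = 2π·f = 2π·7640 = 4.8e+04 rad/s.
Step 2 — Component impedances:
  R: Z = R = 20.9 Ω
  C: Z = 1/(jωC) = -j/(ω·C) = 0 - j5.63 Ω
Step 3 — Series combination: Z_total = R + C = 20.9 - j5.63 Ω = 21.65∠-15.1° Ω.
Step 4 — Power factor: PF = cos(φ) = Re(Z)/|Z| = 20.9/21.645 = 0.9656.
Step 5 — Type: Im(Z) = -5.63 ⇒ leading (phase φ = -15.1°).

PF = 0.9656 (leading, φ = -15.1°)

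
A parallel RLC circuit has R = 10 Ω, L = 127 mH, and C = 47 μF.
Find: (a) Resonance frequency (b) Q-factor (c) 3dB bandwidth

Step 1 — Resonance: ω₀ = 1/√(LC) = 1/√(0.127·4.7e-05) = 409.3 rad/s.
Step 2 — f₀ = ω₀/(2π) = 65.14 Hz.
Step 3 — Parallel Q: Q = R/(ω₀L) = 10/(409.3·0.127) = 0.1924.
Step 4 — Bandwidth: Δω = ω₀/Q = 2128 rad/s; BW = Δω/(2π) = 338.6 Hz.

(a) f₀ = 65.14 Hz  (b) Q = 0.1924  (c) BW = 338.6 Hz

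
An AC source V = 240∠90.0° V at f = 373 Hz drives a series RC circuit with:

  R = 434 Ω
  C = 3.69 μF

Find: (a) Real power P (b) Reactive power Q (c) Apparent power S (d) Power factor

Step 1 — Angular frequency: ω = 2π·f = 2π·373 = 2344 rad/s.
Step 2 — Component impedances:
  R: Z = R = 434 Ω
  C: Z = 1/(jωC) = -j/(ω·C) = 0 - j115.6 Ω
Step 3 — Series combination: Z_total = R + C = 434 - j115.6 Ω = 449.1∠-14.9° Ω.
Step 4 — Source phasor: V = 240∠90.0° V = 0 + j240 V.
Step 5 — Current: I = V / Z = -0.1376 + j0.5163 A = 0.5344∠104.9° A.
Step 6 — Complex power: S = V·I* = 123.9 - j33.02 VA.
Step 7 — Real power: P = Re(S) = 123.9 W.
Step 8 — Reactive power: Q = Im(S) = -33.02 VAR.
Step 9 — Apparent power: |S| = 128.2 VA.
Step 10 — Power factor: PF = P/|S| = 0.9663 (leading).

(a) P = 123.9 W  (b) Q = -33.02 VAR  (c) S = 128.2 VA  (d) PF = 0.9663 (leading)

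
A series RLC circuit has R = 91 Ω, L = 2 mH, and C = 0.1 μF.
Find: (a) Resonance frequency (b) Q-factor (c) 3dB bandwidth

Step 1 — Resonance condition Im(Z)=0 gives ω₀ = 1/√(LC).
Step 2 — ω₀ = 1/√(0.002·1e-07) = 7.071e+04 rad/s.
Step 3 — f₀ = ω₀/(2π) = 1.125e+04 Hz.
Step 4 — Series Q: Q = ω₀L/R = 7.071e+04·0.002/91 = 1.554.
Step 5 — 3dB bandwidth: Δω = ω₀/Q = 4.55e+04 rad/s; BW = Δω/(2π) = 7242 Hz.

(a) f₀ = 1.125e+04 Hz  (b) Q = 1.554  (c) BW = 7242 Hz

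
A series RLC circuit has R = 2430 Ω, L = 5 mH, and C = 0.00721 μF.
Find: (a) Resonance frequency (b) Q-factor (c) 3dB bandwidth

Step 1 — Resonance: ω₀ = 1/√(LC) = 1/√(0.005·7.21e-09) = 1.666e+05 rad/s.
Step 2 — f₀ = ω₀/(2π) = 2.651e+04 Hz.
Step 3 — Series Q: Q = ω₀L/R = 1.666e+05·0.005/2430 = 0.3427.
Step 4 — Bandwidth: Δω = ω₀/Q = 4.86e+05 rad/s; BW = Δω/(2π) = 7.735e+04 Hz.

(a) f₀ = 2.651e+04 Hz  (b) Q = 0.3427  (c) BW = 7.735e+04 Hz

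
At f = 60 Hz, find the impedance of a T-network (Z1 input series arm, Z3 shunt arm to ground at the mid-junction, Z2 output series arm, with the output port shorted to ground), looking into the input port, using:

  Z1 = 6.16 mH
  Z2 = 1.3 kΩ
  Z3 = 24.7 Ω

Step 1 — Angular frequency: ω = 2π·f = 2π·60 = 377 rad/s.
Step 2 — Component impedances:
  Z1: Z = jωL = j·377·0.00616 = 0 + j2.322 Ω
  Z2: Z = R = 1300 Ω
  Z3: Z = R = 24.7 Ω
Step 3 — With the output port shorted to ground, the output series arm Z2 runs from the junction to ground; the shunt arm Z3 also runs from the junction to ground. They appear in parallel: Z3 || Z2 = 24.24 Ω.
Step 4 — Series with input arm Z1: Z_in = Z1 + (Z3 || Z2) = 24.24 + j2.322 Ω = 24.35∠5.5° Ω.

Z = 24.24 + j2.322 Ω = 24.35∠5.5° Ω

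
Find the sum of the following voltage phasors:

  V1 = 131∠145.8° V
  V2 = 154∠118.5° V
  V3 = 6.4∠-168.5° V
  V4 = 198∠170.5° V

Step 1 — Convert each phasor to rectangular form:
  V1 = 131·(cos(145.8°) + j·sin(145.8°)) = -108.3 + j73.63 V
  V2 = 154·(cos(118.5°) + j·sin(118.5°)) = -73.48 + j135.3 V
  V3 = 6.4·(cos(-168.5°) + j·sin(-168.5°)) = -6.272 - j1.276 V
  V4 = 198·(cos(170.5°) + j·sin(170.5°)) = -195.3 + j32.68 V
Step 2 — Sum components: V_total = -383.4 + j240.4 V.
Step 3 — Convert to polar: |V_total| = 452.5 V, ∠V_total = 147.9°.

V_total = 452.5∠147.9° V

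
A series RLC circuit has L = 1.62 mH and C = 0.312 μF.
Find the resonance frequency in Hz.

Step 1 — Resonance condition Im(Z)=0 gives ω₀ = 1/√(LC).
Step 2 — ω₀ = 1/√(0.00162·3.12e-07) = 4.448e+04 rad/s.
Step 3 — f₀ = ω₀/(2π) = 7079 Hz.

f₀ = 7079 Hz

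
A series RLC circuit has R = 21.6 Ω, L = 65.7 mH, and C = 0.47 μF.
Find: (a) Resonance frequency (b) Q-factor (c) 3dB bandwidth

Step 1 — Resonance: ω₀ = 1/√(LC) = 1/√(0.0657·4.7e-07) = 5691 rad/s.
Step 2 — f₀ = ω₀/(2π) = 905.7 Hz.
Step 3 — Series Q: Q = ω₀L/R = 5691·0.0657/21.6 = 17.31.
Step 4 — Bandwidth: Δω = ω₀/Q = 328.8 rad/s; BW = Δω/(2π) = 52.32 Hz.

(a) f₀ = 905.7 Hz  (b) Q = 17.31  (c) BW = 52.32 Hz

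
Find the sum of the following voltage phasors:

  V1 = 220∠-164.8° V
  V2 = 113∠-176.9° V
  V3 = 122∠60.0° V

Step 1 — Convert each phasor to rectangular form:
  V1 = 220·(cos(-164.8°) + j·sin(-164.8°)) = -212.3 - j57.68 V
  V2 = 113·(cos(-176.9°) + j·sin(-176.9°)) = -112.8 - j6.111 V
  V3 = 122·(cos(60.0°) + j·sin(60.0°)) = 61 + j105.7 V
Step 2 — Sum components: V_total = -264.1 + j41.86 V.
Step 3 — Convert to polar: |V_total| = 267.4 V, ∠V_total = 171.0°.

V_total = 267.4∠171.0° V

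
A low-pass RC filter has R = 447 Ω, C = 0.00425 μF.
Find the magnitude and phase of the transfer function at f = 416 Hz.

Step 1 — Angular frequency: ω = 2π·416 = 2614 rad/s.
Step 2 — Transfer function: H(jω) = 1/(1 + jωRC).
Step 3 — Denominator: 1 + jωRC = 1 + j·2614·447·4.25e-09 = 1 + j0.004966.
Step 4 — H = 1 - j0.004965.
Step 5 — Magnitude: |H| = 1 (-0.0 dB); phase: φ = -0.3°.

|H| = 1 (-0.0 dB), φ = -0.3°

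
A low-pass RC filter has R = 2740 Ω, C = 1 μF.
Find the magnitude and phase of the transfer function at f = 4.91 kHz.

Step 1 — Angular frequency: ω = 2π·4910 = 3.085e+04 rad/s.
Step 2 — Transfer function: H(jω) = 1/(1 + jωRC).
Step 3 — Denominator: 1 + jωRC = 1 + j·3.085e+04·2740·1e-06 = 1 + j84.53.
Step 4 — H = 0.0001399 - j0.01183.
Step 5 — Magnitude: |H| = 0.01183 (-38.5 dB); phase: φ = -89.3°.

|H| = 0.01183 (-38.5 dB), φ = -89.3°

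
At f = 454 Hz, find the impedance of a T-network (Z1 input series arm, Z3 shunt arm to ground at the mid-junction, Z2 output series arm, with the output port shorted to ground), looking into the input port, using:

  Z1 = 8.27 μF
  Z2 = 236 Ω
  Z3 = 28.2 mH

Step 1 — Angular frequency: ω = 2π·f = 2π·454 = 2853 rad/s.
Step 2 — Component impedances:
  Z1: Z = 1/(jωC) = -j/(ω·C) = 0 - j42.39 Ω
  Z2: Z = R = 236 Ω
  Z3: Z = jωL = j·2853·0.0282 = 0 + j80.44 Ω
Step 3 — With the output port shorted to ground, the output series arm Z2 runs from the junction to ground; the shunt arm Z3 also runs from the junction to ground. They appear in parallel: Z3 || Z2 = 24.57 + j72.07 Ω.
Step 4 — Series with input arm Z1: Z_in = Z1 + (Z3 || Z2) = 24.57 + j29.68 Ω = 38.53∠50.4° Ω.

Z = 24.57 + j29.68 Ω = 38.53∠50.4° Ω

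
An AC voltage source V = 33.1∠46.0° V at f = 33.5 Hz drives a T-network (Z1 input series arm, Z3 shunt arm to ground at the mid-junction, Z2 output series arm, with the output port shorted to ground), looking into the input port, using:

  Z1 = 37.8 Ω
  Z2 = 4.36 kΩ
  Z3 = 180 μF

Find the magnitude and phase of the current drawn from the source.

Step 1 — Angular frequency: ω = 2π·f = 2π·33.5 = 210.5 rad/s.
Step 2 — Component impedances:
  Z1: Z = R = 37.8 Ω
  Z2: Z = R = 4360 Ω
  Z3: Z = 1/(jωC) = -j/(ω·C) = 0 - j26.39 Ω
Step 3 — With the output port shorted to ground, the output series arm Z2 runs from the junction to ground; the shunt arm Z3 also runs from the junction to ground. They appear in parallel: Z3 || Z2 = 0.1598 - j26.39 Ω.
Step 4 — Series with input arm Z1: Z_in = Z1 + (Z3 || Z2) = 37.96 - j26.39 Ω = 46.23∠-34.8° Ω.
Step 5 — Source phasor: V = 33.1∠46.0° V = 22.99 + j23.81 V.
Step 6 — Ohm's law: I = V / Z_total = (22.99 + j23.81) / (37.96 - j26.39) = 0.1143 + j0.7067 A.
Step 7 — Convert to polar: |I| = 0.7159 A, ∠I = 80.8°.

I = 0.7159∠80.8° A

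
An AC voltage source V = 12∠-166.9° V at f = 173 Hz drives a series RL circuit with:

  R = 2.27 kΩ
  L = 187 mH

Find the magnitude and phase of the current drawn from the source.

Step 1 — Angular frequency: ω = 2π·f = 2π·173 = 1087 rad/s.
Step 2 — Component impedances:
  R: Z = R = 2270 Ω
  L: Z = jωL = j·1087·0.187 = 0 + j203.3 Ω
Step 3 — Series combination: Z_total = R + L = 2270 + j203.3 Ω = 2279∠5.1° Ω.
Step 4 — Source phasor: V = 12∠-166.9° V = -11.69 - j2.72 V.
Step 5 — Ohm's law: I = V / Z_total = (-11.69 - j2.72) / (2270 + j203.3) = -0.005214 - j0.0007312 A.
Step 6 — Convert to polar: |I| = 0.005265 A, ∠I = -172.0°.

I = 0.005265∠-172.0° A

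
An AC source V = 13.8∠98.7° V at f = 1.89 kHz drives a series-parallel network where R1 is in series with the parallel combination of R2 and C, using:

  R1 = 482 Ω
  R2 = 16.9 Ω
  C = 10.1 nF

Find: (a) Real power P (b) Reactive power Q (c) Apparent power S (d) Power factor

Step 1 — Angular frequency: ω = 2π·f = 2π·1890 = 1.188e+04 rad/s.
Step 2 — Component impedances:
  R1: Z = R = 482 Ω
  R2: Z = R = 16.9 Ω
  C: Z = 1/(jωC) = -j/(ω·C) = 0 - j8338 Ω
Step 3 — Parallel branch: R2 || C = 1/(1/R2 + 1/C) = 16.9 - j0.03426 Ω.
Step 4 — Series with R1: Z_total = R1 + (R2 || C) = 498.9 - j0.03426 Ω = 498.9∠-0.0° Ω.
Step 5 — Source phasor: V = 13.8∠98.7° V = -2.087 + j13.64 V.
Step 6 — Current: I = V / Z = -0.004186 + j0.02734 A = 0.02766∠98.7° A.
Step 7 — Complex power: S = V·I* = 0.3817 - j2.621e-05 VA.
Step 8 — Real power: P = Re(S) = 0.3817 W.
Step 9 — Reactive power: Q = Im(S) = -2.621e-05 VAR.
Step 10 — Apparent power: |S| = 0.3817 VA.
Step 11 — Power factor: PF = P/|S| = 1 (leading).

(a) P = 0.3817 W  (b) Q = -2.621e-05 VAR  (c) S = 0.3817 VA  (d) PF = 1 (leading)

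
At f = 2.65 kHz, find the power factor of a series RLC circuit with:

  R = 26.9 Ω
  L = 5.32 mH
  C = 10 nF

Step 1 — Angular frequency: ω = 2π·f = 2π·2650 = 1.665e+04 rad/s.
Step 2 — Component impedances:
  R: Z = R = 26.9 Ω
  L: Z = jωL = j·1.665e+04·0.00532 = 0 + j88.58 Ω
  C: Z = 1/(jωC) = -j/(ω·C) = 0 - j6006 Ω
Step 3 — Series combination: Z_total = R + L + C = 26.9 - j5917 Ω = 5917∠-89.7° Ω.
Step 4 — Power factor: PF = cos(φ) = Re(Z)/|Z| = 26.9/5917 = 0.004546.
Step 5 — Type: Im(Z) = -5917 ⇒ leading (phase φ = -89.7°).

PF = 0.004546 (leading, φ = -89.7°)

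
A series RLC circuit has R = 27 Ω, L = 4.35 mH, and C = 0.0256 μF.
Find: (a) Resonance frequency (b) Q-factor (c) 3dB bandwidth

Step 1 — Resonance condition Im(Z)=0 gives ω₀ = 1/√(LC).
Step 2 — ω₀ = 1/√(0.00435·2.56e-08) = 9.476e+04 rad/s.
Step 3 — f₀ = ω₀/(2π) = 1.508e+04 Hz.
Step 4 — Series Q: Q = ω₀L/R = 9.476e+04·0.00435/27 = 15.27.
Step 5 — 3dB bandwidth: Δω = ω₀/Q = 6207 rad/s; BW = Δω/(2π) = 987.9 Hz.

(a) f₀ = 1.508e+04 Hz  (b) Q = 15.27  (c) BW = 987.9 Hz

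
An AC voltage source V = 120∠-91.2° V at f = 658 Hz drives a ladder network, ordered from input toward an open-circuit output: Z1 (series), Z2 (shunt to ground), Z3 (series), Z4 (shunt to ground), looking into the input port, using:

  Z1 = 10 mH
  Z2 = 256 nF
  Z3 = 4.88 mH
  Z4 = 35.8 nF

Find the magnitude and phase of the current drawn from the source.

Step 1 — Angular frequency: ω = 2π·f = 2π·658 = 4134 rad/s.
Step 2 — Component impedances:
  Z1: Z = jωL = j·4134·0.01 = 0 + j41.34 Ω
  Z2: Z = 1/(jωC) = -j/(ω·C) = 0 - j944.8 Ω
  Z3: Z = jωL = j·4134·0.00488 = 0 + j20.18 Ω
  Z4: Z = 1/(jωC) = -j/(ω·C) = 0 - j6756 Ω
Step 3 — Ladder network (open output): work backward from the far end, alternating series and parallel combinations. Z_in = 0 - j787.3 Ω = 787.3∠-90.0° Ω.
Step 4 — Source phasor: V = 120∠-91.2° V = -2.513 - j120 V.
Step 5 — Ohm's law: I = V / Z_total = (-2.513 - j120) / (0 - j787.3) = 0.1524 - j0.003192 A.
Step 6 — Convert to polar: |I| = 0.1524 A, ∠I = -1.2°.

I = 0.1524∠-1.2° A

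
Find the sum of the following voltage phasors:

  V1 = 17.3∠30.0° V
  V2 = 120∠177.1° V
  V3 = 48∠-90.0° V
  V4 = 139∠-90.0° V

Step 1 — Convert each phasor to rectangular form:
  V1 = 17.3·(cos(30.0°) + j·sin(30.0°)) = 14.98 + j8.65 V
  V2 = 120·(cos(177.1°) + j·sin(177.1°)) = -119.8 + j6.071 V
  V3 = 48·(cos(-90.0°) + j·sin(-90.0°)) = 0 - j48 V
  V4 = 139·(cos(-90.0°) + j·sin(-90.0°)) = 0 - j139 V
Step 2 — Sum components: V_total = -104.9 - j172.3 V.
Step 3 — Convert to polar: |V_total| = 201.7 V, ∠V_total = -121.3°.

V_total = 201.7∠-121.3° V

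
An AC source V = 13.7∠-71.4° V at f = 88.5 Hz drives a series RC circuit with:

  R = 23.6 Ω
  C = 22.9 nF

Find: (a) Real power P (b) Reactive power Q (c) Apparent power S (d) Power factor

Step 1 — Angular frequency: ω = 2π·f = 2π·88.5 = 556.1 rad/s.
Step 2 — Component impedances:
  R: Z = R = 23.6 Ω
  C: Z = 1/(jωC) = -j/(ω·C) = 0 - j7.853e+04 Ω
Step 3 — Series combination: Z_total = R + C = 23.6 - j7.853e+04 Ω = 7.853e+04∠-90.0° Ω.
Step 4 — Source phasor: V = 13.7∠-71.4° V = 4.37 - j12.98 V.
Step 5 — Current: I = V / Z = 0.0001654 + j5.559e-05 A = 0.0001745∠18.6° A.
Step 6 — Complex power: S = V·I* = 7.182e-07 - j0.00239 VA.
Step 7 — Real power: P = Re(S) = 7.182e-07 W.
Step 8 — Reactive power: Q = Im(S) = -0.00239 VAR.
Step 9 — Apparent power: |S| = 0.00239 VA.
Step 10 — Power factor: PF = P/|S| = 0.0003005 (leading).

(a) P = 7.182e-07 W  (b) Q = -0.00239 VAR  (c) S = 0.00239 VA  (d) PF = 0.0003005 (leading)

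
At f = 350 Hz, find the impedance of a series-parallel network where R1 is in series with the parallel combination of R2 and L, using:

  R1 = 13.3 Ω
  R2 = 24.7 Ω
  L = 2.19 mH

Step 1 — Angular frequency: ω = 2π·f = 2π·350 = 2199 rad/s.
Step 2 — Component impedances:
  R1: Z = R = 13.3 Ω
  R2: Z = R = 24.7 Ω
  L: Z = jωL = j·2199·0.00219 = 0 + j4.816 Ω
Step 3 — Parallel branch: R2 || L = 1/(1/R2 + 1/L) = 0.9047 + j4.64 Ω.
Step 4 — Series with R1: Z_total = R1 + (R2 || L) = 14.2 + j4.64 Ω = 14.94∠18.1° Ω.

Z = 14.2 + j4.64 Ω = 14.94∠18.1° Ω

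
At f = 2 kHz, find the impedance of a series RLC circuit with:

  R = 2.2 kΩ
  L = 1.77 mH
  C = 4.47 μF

Step 1 — Angular frequency: ω = 2π·f = 2π·2000 = 1.257e+04 rad/s.
Step 2 — Component impedances:
  R: Z = R = 2200 Ω
  L: Z = jωL = j·1.257e+04·0.00177 = 0 + j22.24 Ω
  C: Z = 1/(jωC) = -j/(ω·C) = 0 - j17.8 Ω
Step 3 — Series combination: Z_total = R + L + C = 2200 + j4.44 Ω = 2200∠0.1° Ω.

Z = 2200 + j4.44 Ω = 2200∠0.1° Ω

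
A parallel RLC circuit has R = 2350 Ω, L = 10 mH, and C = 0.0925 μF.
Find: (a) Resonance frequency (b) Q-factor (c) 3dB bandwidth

Step 1 — Resonance: ω₀ = 1/√(LC) = 1/√(0.01·9.25e-08) = 3.288e+04 rad/s.
Step 2 — f₀ = ω₀/(2π) = 5233 Hz.
Step 3 — Parallel Q: Q = R/(ω₀L) = 2350/(3.288e+04·0.01) = 7.147.
Step 4 — Bandwidth: Δω = ω₀/Q = 4600 rad/s; BW = Δω/(2π) = 732.2 Hz.

(a) f₀ = 5233 Hz  (b) Q = 7.147  (c) BW = 732.2 Hz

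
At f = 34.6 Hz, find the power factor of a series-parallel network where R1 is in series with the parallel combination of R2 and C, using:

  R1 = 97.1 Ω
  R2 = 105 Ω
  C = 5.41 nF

Step 1 — Angular frequency: ω = 2π·f = 2π·34.6 = 217.4 rad/s.
Step 2 — Component impedances:
  R1: Z = R = 97.1 Ω
  R2: Z = R = 105 Ω
  C: Z = 1/(jωC) = -j/(ω·C) = 0 - j8.503e+05 Ω
Step 3 — Parallel branch: R2 || C = 1/(1/R2 + 1/C) = 105 - j0.01297 Ω.
Step 4 — Series with R1: Z_total = R1 + (R2 || C) = 202.1 - j0.01297 Ω = 202.1∠-0.0° Ω.
Step 5 — Power factor: PF = cos(φ) = Re(Z)/|Z| = 202.1/202.1 = 1.
Step 6 — Type: Im(Z) = -0.01297 ⇒ leading (phase φ = -0.0°).

PF = 1 (leading, φ = -0.0°)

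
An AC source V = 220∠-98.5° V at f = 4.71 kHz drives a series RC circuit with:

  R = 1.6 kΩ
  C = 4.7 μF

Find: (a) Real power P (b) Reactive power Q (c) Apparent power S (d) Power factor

Step 1 — Angular frequency: ω = 2π·f = 2π·4710 = 2.959e+04 rad/s.
Step 2 — Component impedances:
  R: Z = R = 1600 Ω
  C: Z = 1/(jωC) = -j/(ω·C) = 0 - j7.19 Ω
Step 3 — Series combination: Z_total = R + C = 1600 - j7.19 Ω = 1600∠-0.3° Ω.
Step 4 — Source phasor: V = 220∠-98.5° V = -32.52 - j217.6 V.
Step 5 — Current: I = V / Z = -0.01971 - j0.1361 A = 0.1375∠-98.2° A.
Step 6 — Complex power: S = V·I* = 30.25 - j0.1359 VA.
Step 7 — Real power: P = Re(S) = 30.25 W.
Step 8 — Reactive power: Q = Im(S) = -0.1359 VAR.
Step 9 — Apparent power: |S| = 30.25 VA.
Step 10 — Power factor: PF = P/|S| = 1 (leading).

(a) P = 30.25 W  (b) Q = -0.1359 VAR  (c) S = 30.25 VA  (d) PF = 1 (leading)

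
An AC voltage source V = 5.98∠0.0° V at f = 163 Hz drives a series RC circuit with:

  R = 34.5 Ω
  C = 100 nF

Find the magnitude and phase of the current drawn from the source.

Step 1 — Angular frequency: ω = 2π·f = 2π·163 = 1024 rad/s.
Step 2 — Component impedances:
  R: Z = R = 34.5 Ω
  C: Z = 1/(jωC) = -j/(ω·C) = 0 - j9764 Ω
Step 3 — Series combination: Z_total = R + C = 34.5 - j9764 Ω = 9764∠-89.8° Ω.
Step 4 — Source phasor: V = 5.98∠0.0° V = 5.98 V.
Step 5 — Ohm's law: I = V / Z_total = (5.98) / (34.5 - j9764) = 2.164e-06 + j0.0006124 A.
Step 6 — Convert to polar: |I| = 0.0006124 A, ∠I = 89.8°.

I = 0.0006124∠89.8° A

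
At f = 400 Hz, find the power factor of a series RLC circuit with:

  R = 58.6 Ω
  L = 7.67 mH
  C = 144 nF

Step 1 — Angular frequency: ω = 2π·f = 2π·400 = 2513 rad/s.
Step 2 — Component impedances:
  R: Z = R = 58.6 Ω
  L: Z = jωL = j·2513·0.00767 = 0 + j19.28 Ω
  C: Z = 1/(jωC) = -j/(ω·C) = 0 - j2763 Ω
Step 3 — Series combination: Z_total = R + L + C = 58.6 - j2744 Ω = 2744∠-88.8° Ω.
Step 4 — Power factor: PF = cos(φ) = Re(Z)/|Z| = 58.6/2744.5 = 0.02135.
Step 5 — Type: Im(Z) = -2744 ⇒ leading (phase φ = -88.8°).

PF = 0.02135 (leading, φ = -88.8°)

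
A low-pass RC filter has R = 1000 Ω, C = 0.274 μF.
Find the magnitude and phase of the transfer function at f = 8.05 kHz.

Step 1 — Angular frequency: ω = 2π·8050 = 5.058e+04 rad/s.
Step 2 — Transfer function: H(jω) = 1/(1 + jωRC).
Step 3 — Denominator: 1 + jωRC = 1 + j·5.058e+04·1000·2.74e-07 = 1 + j13.86.
Step 4 — H = 0.00518 - j0.07178.
Step 5 — Magnitude: |H| = 0.07197 (-22.9 dB); phase: φ = -85.9°.

|H| = 0.07197 (-22.9 dB), φ = -85.9°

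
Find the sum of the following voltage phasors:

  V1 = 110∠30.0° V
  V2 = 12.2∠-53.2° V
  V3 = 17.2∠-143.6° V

Step 1 — Convert each phasor to rectangular form:
  V1 = 110·(cos(30.0°) + j·sin(30.0°)) = 95.26 + j55 V
  V2 = 12.2·(cos(-53.2°) + j·sin(-53.2°)) = 7.308 - j9.769 V
  V3 = 17.2·(cos(-143.6°) + j·sin(-143.6°)) = -13.84 - j10.21 V
Step 2 — Sum components: V_total = 88.73 + j35.02 V.
Step 3 — Convert to polar: |V_total| = 95.39 V, ∠V_total = 21.5°.

V_total = 95.39∠21.5° V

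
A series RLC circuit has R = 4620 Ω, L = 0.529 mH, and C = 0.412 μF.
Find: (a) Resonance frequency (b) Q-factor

Step 1 — Resonance condition Im(Z)=0 gives ω₀ = 1/√(LC).
Step 2 — ω₀ = 1/√(0.000529·4.12e-07) = 6.774e+04 rad/s.
Step 3 — f₀ = ω₀/(2π) = 1.078e+04 Hz.
Step 4 — Series Q: Q = ω₀L/R = 6.774e+04·0.000529/4620 = 0.007756.

(a) f₀ = 1.078e+04 Hz  (b) Q = 0.007756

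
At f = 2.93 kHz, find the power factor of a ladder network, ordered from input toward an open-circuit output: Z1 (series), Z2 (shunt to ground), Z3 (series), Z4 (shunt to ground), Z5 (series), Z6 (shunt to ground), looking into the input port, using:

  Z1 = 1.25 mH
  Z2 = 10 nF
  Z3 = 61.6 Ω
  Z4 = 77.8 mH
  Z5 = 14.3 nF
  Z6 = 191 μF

Step 1 — Angular frequency: ω = 2π·f = 2π·2930 = 1.841e+04 rad/s.
Step 2 — Component impedances:
  Z1: Z = jωL = j·1.841e+04·0.00125 = 0 + j23.01 Ω
  Z2: Z = 1/(jωC) = -j/(ω·C) = 0 - j5432 Ω
  Z3: Z = R = 61.6 Ω
  Z4: Z = jωL = j·1.841e+04·0.0778 = 0 + j1432 Ω
  Z5: Z = 1/(jωC) = -j/(ω·C) = 0 - j3799 Ω
  Z6: Z = 1/(jωC) = -j/(ω·C) = 0 - j0.2844 Ω
Step 3 — Ladder network (open output): work backward from the far end, alternating series and parallel combinations. Z_in = 185.1 + j4006 Ω = 4010∠87.4° Ω.
Step 4 — Power factor: PF = cos(φ) = Re(Z)/|Z| = 185.1/4010 = 0.04616.
Step 5 — Type: Im(Z) = 4006 ⇒ lagging (phase φ = 87.4°).

PF = 0.04616 (lagging, φ = 87.4°)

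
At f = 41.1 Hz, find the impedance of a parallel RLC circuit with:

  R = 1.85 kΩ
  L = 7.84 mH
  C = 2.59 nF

Step 1 — Angular frequency: ω = 2π·f = 2π·41.1 = 258.2 rad/s.
Step 2 — Component impedances:
  R: Z = R = 1850 Ω
  L: Z = jωL = j·258.2·0.00784 = 0 + j2.025 Ω
  C: Z = 1/(jωC) = -j/(ω·C) = 0 - j1.495e+06 Ω
Step 3 — Parallel combination: 1/Z_total = 1/R + 1/L + 1/C; Z_total = 0.002216 + j2.025 Ω = 2.025∠89.9° Ω.

Z = 0.002216 + j2.025 Ω = 2.025∠89.9° Ω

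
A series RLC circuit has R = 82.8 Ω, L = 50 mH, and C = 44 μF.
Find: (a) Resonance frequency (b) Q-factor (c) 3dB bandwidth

Step 1 — Resonance condition Im(Z)=0 gives ω₀ = 1/√(LC).
Step 2 — ω₀ = 1/√(0.05·4.4e-05) = 674.2 rad/s.
Step 3 — f₀ = ω₀/(2π) = 107.3 Hz.
Step 4 — Series Q: Q = ω₀L/R = 674.2·0.05/82.8 = 0.4071.
Step 5 — 3dB bandwidth: Δω = ω₀/Q = 1656 rad/s; BW = Δω/(2π) = 263.6 Hz.

(a) f₀ = 107.3 Hz  (b) Q = 0.4071  (c) BW = 263.6 Hz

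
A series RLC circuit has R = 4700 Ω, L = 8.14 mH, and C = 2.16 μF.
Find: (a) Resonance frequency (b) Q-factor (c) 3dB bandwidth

Step 1 — Resonance: ω₀ = 1/√(LC) = 1/√(0.00814·2.16e-06) = 7542 rad/s.
Step 2 — f₀ = ω₀/(2π) = 1200 Hz.
Step 3 — Series Q: Q = ω₀L/R = 7542·0.00814/4700 = 0.01306.
Step 4 — Bandwidth: Δω = ω₀/Q = 5.774e+05 rad/s; BW = Δω/(2π) = 9.19e+04 Hz.

(a) f₀ = 1200 Hz  (b) Q = 0.01306  (c) BW = 9.19e+04 Hz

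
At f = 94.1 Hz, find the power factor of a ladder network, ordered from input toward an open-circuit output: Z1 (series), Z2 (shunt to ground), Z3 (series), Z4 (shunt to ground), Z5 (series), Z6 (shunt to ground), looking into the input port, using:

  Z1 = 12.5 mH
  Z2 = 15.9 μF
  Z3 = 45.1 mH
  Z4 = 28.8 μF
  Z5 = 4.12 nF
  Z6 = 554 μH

Step 1 — Angular frequency: ω = 2π·f = 2π·94.1 = 591.2 rad/s.
Step 2 — Component impedances:
  Z1: Z = jωL = j·591.2·0.0125 = 0 + j7.391 Ω
  Z2: Z = 1/(jωC) = -j/(ω·C) = 0 - j106.4 Ω
  Z3: Z = jωL = j·591.2·0.0451 = 0 + j26.67 Ω
  Z4: Z = 1/(jωC) = -j/(ω·C) = 0 - j58.73 Ω
  Z5: Z = 1/(jωC) = -j/(ω·C) = 0 - j4.105e+05 Ω
  Z6: Z = jωL = j·591.2·0.000554 = 0 + j0.3276 Ω
Step 3 — Ladder network (open output): work backward from the far end, alternating series and parallel combinations. Z_in = 0 - j17.24 Ω = 17.24∠-90.0° Ω.
Step 4 — Power factor: PF = cos(φ) = Re(Z)/|Z| = 0/17.24 = 0.
Step 5 — Type: Im(Z) = -17.24 ⇒ leading (phase φ = -90.0°).

PF = 0 (leading, φ = -90.0°)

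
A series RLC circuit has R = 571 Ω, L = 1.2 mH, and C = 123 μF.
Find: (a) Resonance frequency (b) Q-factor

Step 1 — Resonance condition Im(Z)=0 gives ω₀ = 1/√(LC).
Step 2 — ω₀ = 1/√(0.0012·0.000123) = 2603 rad/s.
Step 3 — f₀ = ω₀/(2π) = 414.3 Hz.
Step 4 — Series Q: Q = ω₀L/R = 2603·0.0012/571 = 0.00547.

(a) f₀ = 414.3 Hz  (b) Q = 0.00547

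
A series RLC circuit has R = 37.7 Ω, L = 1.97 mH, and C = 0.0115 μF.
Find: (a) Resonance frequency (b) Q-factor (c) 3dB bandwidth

Step 1 — Resonance: ω₀ = 1/√(LC) = 1/√(0.00197·1.15e-08) = 2.101e+05 rad/s.
Step 2 — f₀ = ω₀/(2π) = 3.344e+04 Hz.
Step 3 — Series Q: Q = ω₀L/R = 2.101e+05·0.00197/37.7 = 10.98.
Step 4 — Bandwidth: Δω = ω₀/Q = 1.914e+04 rad/s; BW = Δω/(2π) = 3046 Hz.

(a) f₀ = 3.344e+04 Hz  (b) Q = 10.98  (c) BW = 3046 Hz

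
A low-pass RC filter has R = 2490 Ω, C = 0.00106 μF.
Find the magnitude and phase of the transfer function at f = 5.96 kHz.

Step 1 — Angular frequency: ω = 2π·5960 = 3.745e+04 rad/s.
Step 2 — Transfer function: H(jω) = 1/(1 + jωRC).
Step 3 — Denominator: 1 + jωRC = 1 + j·3.745e+04·2490·1.06e-09 = 1 + j0.09884.
Step 4 — H = 0.9903 - j0.09788.
Step 5 — Magnitude: |H| = 0.9952 (-0.0 dB); phase: φ = -5.6°.

|H| = 0.9952 (-0.0 dB), φ = -5.6°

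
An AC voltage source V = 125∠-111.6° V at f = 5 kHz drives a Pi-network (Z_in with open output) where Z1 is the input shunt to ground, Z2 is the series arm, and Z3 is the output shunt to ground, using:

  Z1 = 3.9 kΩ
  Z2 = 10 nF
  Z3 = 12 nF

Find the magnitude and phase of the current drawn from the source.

Step 1 — Angular frequency: ω = 2π·f = 2π·5000 = 3.142e+04 rad/s.
Step 2 — Component impedances:
  Z1: Z = R = 3900 Ω
  Z2: Z = 1/(jωC) = -j/(ω·C) = 0 - j3183 Ω
  Z3: Z = 1/(jωC) = -j/(ω·C) = 0 - j2653 Ω
Step 3 — With open output, the series arm Z2 and the output shunt Z3 appear in series to ground: Z2 + Z3 = 0 - j5836 Ω.
Step 4 — Parallel with input shunt Z1: Z_in = Z1 || (Z2 + Z3) = 2696 - j1802 Ω = 3243∠-33.8° Ω.
Step 5 — Source phasor: V = 125∠-111.6° V = -46.02 - j116.2 V.
Step 6 — Ohm's law: I = V / Z_total = (-46.02 - j116.2) / (2696 - j1802) = 0.008117 - j0.03769 A.
Step 7 — Convert to polar: |I| = 0.03855 A, ∠I = -77.8°.

I = 0.03855∠-77.8° A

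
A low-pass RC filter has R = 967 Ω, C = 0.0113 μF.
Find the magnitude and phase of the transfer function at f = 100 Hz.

Step 1 — Angular frequency: ω = 2π·100 = 628.3 rad/s.
Step 2 — Transfer function: H(jω) = 1/(1 + jωRC).
Step 3 — Denominator: 1 + jωRC = 1 + j·628.3·967·1.13e-08 = 1 + j0.006866.
Step 4 — H = 1 - j0.006865.
Step 5 — Magnitude: |H| = 1 (-0.0 dB); phase: φ = -0.4°.

|H| = 1 (-0.0 dB), φ = -0.4°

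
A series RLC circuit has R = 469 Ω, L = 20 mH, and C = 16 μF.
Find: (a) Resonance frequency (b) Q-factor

Step 1 — Resonance condition Im(Z)=0 gives ω₀ = 1/√(LC).
Step 2 — ω₀ = 1/√(0.02·1.6e-05) = 1768 rad/s.
Step 3 — f₀ = ω₀/(2π) = 281.3 Hz.
Step 4 — Series Q: Q = ω₀L/R = 1768·0.02/469 = 0.07538.

(a) f₀ = 281.3 Hz  (b) Q = 0.07538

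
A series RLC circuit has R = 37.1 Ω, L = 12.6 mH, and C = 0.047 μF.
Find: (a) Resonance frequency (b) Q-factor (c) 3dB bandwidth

Step 1 — Resonance: ω₀ = 1/√(LC) = 1/√(0.0126·4.7e-08) = 4.109e+04 rad/s.
Step 2 — f₀ = ω₀/(2π) = 6540 Hz.
Step 3 — Series Q: Q = ω₀L/R = 4.109e+04·0.0126/37.1 = 13.96.
Step 4 — Bandwidth: Δω = ω₀/Q = 2944 rad/s; BW = Δω/(2π) = 468.6 Hz.

(a) f₀ = 6540 Hz  (b) Q = 13.96  (c) BW = 468.6 Hz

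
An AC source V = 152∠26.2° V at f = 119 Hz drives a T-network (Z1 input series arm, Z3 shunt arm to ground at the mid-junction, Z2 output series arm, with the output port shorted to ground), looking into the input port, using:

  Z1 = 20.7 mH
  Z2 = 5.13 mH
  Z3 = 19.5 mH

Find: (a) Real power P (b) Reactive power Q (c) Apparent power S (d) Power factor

Step 1 — Angular frequency: ω = 2π·f = 2π·119 = 747.7 rad/s.
Step 2 — Component impedances:
  Z1: Z = jωL = j·747.7·0.0207 = 0 + j15.48 Ω
  Z2: Z = jωL = j·747.7·0.00513 = 0 + j3.836 Ω
  Z3: Z = jωL = j·747.7·0.0195 = 0 + j14.58 Ω
Step 3 — With the output port shorted to ground, the output series arm Z2 runs from the junction to ground; the shunt arm Z3 also runs from the junction to ground. They appear in parallel: Z3 || Z2 = 0 + j3.037 Ω.
Step 4 — Series with input arm Z1: Z_in = Z1 + (Z3 || Z2) = 0 + j18.51 Ω = 18.51∠90.0° Ω.
Step 5 — Source phasor: V = 152∠26.2° V = 136.4 + j67.11 V.
Step 6 — Current: I = V / Z = 3.625 - j7.366 A = 8.21∠-63.8° A.
Step 7 — Complex power: S = V·I* = 0 + j1248 VA.
Step 8 — Real power: P = Re(S) = 0 W.
Step 9 — Reactive power: Q = Im(S) = 1248 VAR.
Step 10 — Apparent power: |S| = 1248 VA.
Step 11 — Power factor: PF = P/|S| = 0 (lagging).

(a) P = 0 W  (b) Q = 1248 VAR  (c) S = 1248 VA  (d) PF = 0 (lagging)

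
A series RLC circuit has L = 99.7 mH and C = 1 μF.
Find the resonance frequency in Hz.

Step 1 — Resonance condition Im(Z)=0 gives ω₀ = 1/√(LC).
Step 2 — ω₀ = 1/√(0.0997·1e-06) = 3167 rad/s.
Step 3 — f₀ = ω₀/(2π) = 504 Hz.

f₀ = 504 Hz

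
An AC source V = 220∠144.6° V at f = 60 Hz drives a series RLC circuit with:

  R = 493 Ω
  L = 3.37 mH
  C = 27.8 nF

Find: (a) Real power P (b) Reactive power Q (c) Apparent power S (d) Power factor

Step 1 — Angular frequency: ω = 2π·f = 2π·60 = 377 rad/s.
Step 2 — Component impedances:
  R: Z = R = 493 Ω
  L: Z = jωL = j·377·0.00337 = 0 + j1.27 Ω
  C: Z = 1/(jωC) = -j/(ω·C) = 0 - j9.542e+04 Ω
Step 3 — Series combination: Z_total = R + L + C = 493 - j9.542e+04 Ω = 9.542e+04∠-89.7° Ω.
Step 4 — Source phasor: V = 220∠144.6° V = -179.3 + j127.4 V.
Step 5 — Current: I = V / Z = -0.001345 - j0.001872 A = 0.002306∠-125.7° A.
Step 6 — Complex power: S = V·I* = 0.002621 - j0.5072 VA.
Step 7 — Real power: P = Re(S) = 0.002621 W.
Step 8 — Reactive power: Q = Im(S) = -0.5072 VAR.
Step 9 — Apparent power: |S| = 0.5072 VA.
Step 10 — Power factor: PF = P/|S| = 0.005167 (leading).

(a) P = 0.002621 W  (b) Q = -0.5072 VAR  (c) S = 0.5072 VA  (d) PF = 0.005167 (leading)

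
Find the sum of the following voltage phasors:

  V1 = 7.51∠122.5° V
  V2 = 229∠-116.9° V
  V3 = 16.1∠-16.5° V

Step 1 — Convert each phasor to rectangular form:
  V1 = 7.51·(cos(122.5°) + j·sin(122.5°)) = -4.035 + j6.334 V
  V2 = 229·(cos(-116.9°) + j·sin(-116.9°)) = -103.6 - j204.2 V
  V3 = 16.1·(cos(-16.5°) + j·sin(-16.5°)) = 15.44 - j4.573 V
Step 2 — Sum components: V_total = -92.21 - j202.5 V.
Step 3 — Convert to polar: |V_total| = 222.5 V, ∠V_total = -114.5°.

V_total = 222.5∠-114.5° V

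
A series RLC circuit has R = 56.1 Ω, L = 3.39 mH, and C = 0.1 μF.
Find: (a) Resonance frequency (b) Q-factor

Step 1 — Resonance condition Im(Z)=0 gives ω₀ = 1/√(LC).
Step 2 — ω₀ = 1/√(0.00339·1e-07) = 5.431e+04 rad/s.
Step 3 — f₀ = ω₀/(2π) = 8644 Hz.
Step 4 — Series Q: Q = ω₀L/R = 5.431e+04·0.00339/56.1 = 3.282.

(a) f₀ = 8644 Hz  (b) Q = 3.282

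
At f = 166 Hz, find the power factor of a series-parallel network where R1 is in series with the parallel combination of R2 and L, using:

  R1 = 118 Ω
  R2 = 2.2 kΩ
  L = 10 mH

Step 1 — Angular frequency: ω = 2π·f = 2π·166 = 1043 rad/s.
Step 2 — Component impedances:
  R1: Z = R = 118 Ω
  R2: Z = R = 2200 Ω
  L: Z = jωL = j·1043·0.01 = 0 + j10.43 Ω
Step 3 — Parallel branch: R2 || L = 1/(1/R2 + 1/L) = 0.04945 + j10.43 Ω.
Step 4 — Series with R1: Z_total = R1 + (R2 || L) = 118 + j10.43 Ω = 118.5∠5.0° Ω.
Step 5 — Power factor: PF = cos(φ) = Re(Z)/|Z| = 118.05/118.51 = 0.9961.
Step 6 — Type: Im(Z) = 10.43 ⇒ lagging (phase φ = 5.0°).

PF = 0.9961 (lagging, φ = 5.0°)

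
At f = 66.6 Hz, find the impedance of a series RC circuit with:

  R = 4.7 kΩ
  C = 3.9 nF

Step 1 — Angular frequency: ω = 2π·f = 2π·66.6 = 418.5 rad/s.
Step 2 — Component impedances:
  R: Z = R = 4700 Ω
  C: Z = 1/(jωC) = -j/(ω·C) = 0 - j6.127e+05 Ω
Step 3 — Series combination: Z_total = R + C = 4700 - j6.127e+05 Ω = 6.128e+05∠-89.6° Ω.

Z = 4700 - j6.127e+05 Ω = 6.128e+05∠-89.6° Ω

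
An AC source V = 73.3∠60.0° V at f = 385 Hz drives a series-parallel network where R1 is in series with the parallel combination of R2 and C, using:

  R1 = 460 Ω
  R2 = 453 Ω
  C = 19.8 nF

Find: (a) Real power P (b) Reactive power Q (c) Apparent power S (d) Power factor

Step 1 — Angular frequency: ω = 2π·f = 2π·385 = 2419 rad/s.
Step 2 — Component impedances:
  R1: Z = R = 460 Ω
  R2: Z = R = 453 Ω
  C: Z = 1/(jωC) = -j/(ω·C) = 0 - j2.088e+04 Ω
Step 3 — Parallel branch: R2 || C = 1/(1/R2 + 1/C) = 452.8 - j9.824 Ω.
Step 4 — Series with R1: Z_total = R1 + (R2 || C) = 912.8 - j9.824 Ω = 912.8∠-0.6° Ω.
Step 5 — Source phasor: V = 73.3∠60.0° V = 36.65 + j63.48 V.
Step 6 — Current: I = V / Z = 0.0394 + j0.06997 A = 0.0803∠60.6° A.
Step 7 — Complex power: S = V·I* = 5.886 - j0.06335 VA.
Step 8 — Real power: P = Re(S) = 5.886 W.
Step 9 — Reactive power: Q = Im(S) = -0.06335 VAR.
Step 10 — Apparent power: |S| = 5.886 VA.
Step 11 — Power factor: PF = P/|S| = 0.9999 (leading).

(a) P = 5.886 W  (b) Q = -0.06335 VAR  (c) S = 5.886 VA  (d) PF = 0.9999 (leading)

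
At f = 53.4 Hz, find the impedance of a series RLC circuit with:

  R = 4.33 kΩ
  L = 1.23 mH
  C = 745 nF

Step 1 — Angular frequency: ω = 2π·f = 2π·53.4 = 335.5 rad/s.
Step 2 — Component impedances:
  R: Z = R = 4330 Ω
  L: Z = jωL = j·335.5·0.00123 = 0 + j0.4127 Ω
  C: Z = 1/(jωC) = -j/(ω·C) = 0 - j4001 Ω
Step 3 — Series combination: Z_total = R + L + C = 4330 - j4000 Ω = 5895∠-42.7° Ω.

Z = 4330 - j4000 Ω = 5895∠-42.7° Ω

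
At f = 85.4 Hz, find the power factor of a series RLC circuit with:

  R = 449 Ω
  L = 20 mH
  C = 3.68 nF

Step 1 — Angular frequency: ω = 2π·f = 2π·85.4 = 536.6 rad/s.
Step 2 — Component impedances:
  R: Z = R = 449 Ω
  L: Z = jωL = j·536.6·0.02 = 0 + j10.73 Ω
  C: Z = 1/(jωC) = -j/(ω·C) = 0 - j5.064e+05 Ω
Step 3 — Series combination: Z_total = R + L + C = 449 - j5.064e+05 Ω = 5.064e+05∠-89.9° Ω.
Step 4 — Power factor: PF = cos(φ) = Re(Z)/|Z| = 449/5.0641e+05 = 0.0008866.
Step 5 — Type: Im(Z) = -5.064e+05 ⇒ leading (phase φ = -89.9°).

PF = 0.0008866 (leading, φ = -89.9°)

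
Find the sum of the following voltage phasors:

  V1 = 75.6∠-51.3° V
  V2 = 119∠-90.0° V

Step 1 — Convert each phasor to rectangular form:
  V1 = 75.6·(cos(-51.3°) + j·sin(-51.3°)) = 47.27 - j59 V
  V2 = 119·(cos(-90.0°) + j·sin(-90.0°)) = 0 - j119 V
Step 2 — Sum components: V_total = 47.27 - j178 V.
Step 3 — Convert to polar: |V_total| = 184.2 V, ∠V_total = -75.1°.

V_total = 184.2∠-75.1° V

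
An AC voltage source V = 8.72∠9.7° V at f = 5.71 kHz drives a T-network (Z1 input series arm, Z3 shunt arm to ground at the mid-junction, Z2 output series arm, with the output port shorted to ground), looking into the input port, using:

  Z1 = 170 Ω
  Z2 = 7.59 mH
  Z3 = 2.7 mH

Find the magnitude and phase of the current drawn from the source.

Step 1 — Angular frequency: ω = 2π·f = 2π·5710 = 3.588e+04 rad/s.
Step 2 — Component impedances:
  Z1: Z = R = 170 Ω
  Z2: Z = jωL = j·3.588e+04·0.00759 = 0 + j272.3 Ω
  Z3: Z = jωL = j·3.588e+04·0.0027 = 0 + j96.87 Ω
Step 3 — With the output port shorted to ground, the output series arm Z2 runs from the junction to ground; the shunt arm Z3 also runs from the junction to ground. They appear in parallel: Z3 || Z2 = 0 + j71.45 Ω.
Step 4 — Series with input arm Z1: Z_in = Z1 + (Z3 || Z2) = 170 + j71.45 Ω = 184.4∠22.8° Ω.
Step 5 — Source phasor: V = 8.72∠9.7° V = 8.595 + j1.469 V.
Step 6 — Ohm's law: I = V / Z_total = (8.595 + j1.469) / (170 + j71.45) = 0.04606 - j0.01072 A.
Step 7 — Convert to polar: |I| = 0.04729 A, ∠I = -13.1°.

I = 0.04729∠-13.1° A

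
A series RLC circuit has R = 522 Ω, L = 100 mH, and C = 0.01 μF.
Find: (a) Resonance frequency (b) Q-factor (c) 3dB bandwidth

Step 1 — Resonance: ω₀ = 1/√(LC) = 1/√(0.1·1e-08) = 3.162e+04 rad/s.
Step 2 — f₀ = ω₀/(2π) = 5033 Hz.
Step 3 — Series Q: Q = ω₀L/R = 3.162e+04·0.1/522 = 6.058.
Step 4 — Bandwidth: Δω = ω₀/Q = 5220 rad/s; BW = Δω/(2π) = 830.8 Hz.

(a) f₀ = 5033 Hz  (b) Q = 6.058  (c) BW = 830.8 Hz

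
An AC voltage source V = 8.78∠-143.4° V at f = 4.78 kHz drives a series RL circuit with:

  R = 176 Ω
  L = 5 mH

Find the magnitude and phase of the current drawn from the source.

Step 1 — Angular frequency: ω = 2π·f = 2π·4780 = 3.003e+04 rad/s.
Step 2 — Component impedances:
  R: Z = R = 176 Ω
  L: Z = jωL = j·3.003e+04·0.005 = 0 + j150.2 Ω
Step 3 — Series combination: Z_total = R + L = 176 + j150.2 Ω = 231.4∠40.5° Ω.
Step 4 — Source phasor: V = 8.78∠-143.4° V = -7.049 - j5.235 V.
Step 5 — Ohm's law: I = V / Z_total = (-7.049 - j5.235) / (176 + j150.2) = -0.03786 + j0.002562 A.
Step 6 — Convert to polar: |I| = 0.03795 A, ∠I = 176.1°.

I = 0.03795∠176.1° A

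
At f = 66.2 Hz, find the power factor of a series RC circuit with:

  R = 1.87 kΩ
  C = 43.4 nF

Step 1 — Angular frequency: ω = 2π·f = 2π·66.2 = 415.9 rad/s.
Step 2 — Component impedances:
  R: Z = R = 1870 Ω
  C: Z = 1/(jωC) = -j/(ω·C) = 0 - j5.54e+04 Ω
Step 3 — Series combination: Z_total = R + C = 1870 - j5.54e+04 Ω = 5.543e+04∠-88.1° Ω.
Step 4 — Power factor: PF = cos(φ) = Re(Z)/|Z| = 1870/5.543e+04 = 0.03374.
Step 5 — Type: Im(Z) = -5.54e+04 ⇒ leading (phase φ = -88.1°).

PF = 0.03374 (leading, φ = -88.1°)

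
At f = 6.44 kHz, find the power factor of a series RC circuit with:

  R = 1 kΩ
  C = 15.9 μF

Step 1 — Angular frequency: ω = 2π·f = 2π·6440 = 4.046e+04 rad/s.
Step 2 — Component impedances:
  R: Z = R = 1000 Ω
  C: Z = 1/(jωC) = -j/(ω·C) = 0 - j1.554 Ω
Step 3 — Series combination: Z_total = R + C = 1000 - j1.554 Ω = 1000∠-0.1° Ω.
Step 4 — Power factor: PF = cos(φ) = Re(Z)/|Z| = 1000/1000 = 1.
Step 5 — Type: Im(Z) = -1.554 ⇒ leading (phase φ = -0.1°).

PF = 1 (leading, φ = -0.1°)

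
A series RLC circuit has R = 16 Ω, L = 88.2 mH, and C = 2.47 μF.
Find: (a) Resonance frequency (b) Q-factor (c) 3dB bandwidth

Step 1 — Resonance condition Im(Z)=0 gives ω₀ = 1/√(LC).
Step 2 — ω₀ = 1/√(0.0882·2.47e-06) = 2142 rad/s.
Step 3 — f₀ = ω₀/(2π) = 341 Hz.
Step 4 — Series Q: Q = ω₀L/R = 2142·0.0882/16 = 11.81.
Step 5 — 3dB bandwidth: Δω = ω₀/Q = 181.4 rad/s; BW = Δω/(2π) = 28.87 Hz.

(a) f₀ = 341 Hz  (b) Q = 11.81  (c) BW = 28.87 Hz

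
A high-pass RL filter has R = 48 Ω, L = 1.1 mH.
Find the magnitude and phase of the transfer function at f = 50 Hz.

Step 1 — Angular frequency: ω = 2π·50 = 314.2 rad/s.
Step 2 — Transfer function: H(jω) = jωL/(R + jωL).
Step 3 — Numerator jωL = j·0.3456; denominator R + jωL = 48 + j0.3456.
Step 4 — H = 5.183e-05 + j0.007199.
Step 5 — Magnitude: |H| = 0.007199 (-42.9 dB); phase: φ = 89.6°.

|H| = 0.007199 (-42.9 dB), φ = 89.6°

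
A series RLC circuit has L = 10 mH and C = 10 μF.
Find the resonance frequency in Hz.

Step 1 — Resonance condition Im(Z)=0 gives ω₀ = 1/√(LC).
Step 2 — ω₀ = 1/√(0.01·1e-05) = 3162 rad/s.
Step 3 — f₀ = ω₀/(2π) = 503.3 Hz.

f₀ = 503.3 Hz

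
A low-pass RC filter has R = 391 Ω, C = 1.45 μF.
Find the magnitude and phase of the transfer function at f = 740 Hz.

Step 1 — Angular frequency: ω = 2π·740 = 4650 rad/s.
Step 2 — Transfer function: H(jω) = 1/(1 + jωRC).
Step 3 — Denominator: 1 + jωRC = 1 + j·4650·391·1.45e-06 = 1 + j2.636.
Step 4 — H = 0.1258 - j0.3316.
Step 5 — Magnitude: |H| = 0.3547 (-9.0 dB); phase: φ = -69.2°.

|H| = 0.3547 (-9.0 dB), φ = -69.2°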